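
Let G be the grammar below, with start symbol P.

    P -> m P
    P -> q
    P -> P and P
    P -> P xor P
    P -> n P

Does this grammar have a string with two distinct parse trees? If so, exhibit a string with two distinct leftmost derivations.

Witness: m q and q

Derivation 1: P ⇒ m P ⇒ m P and P ⇒ m q and P ⇒ m q and q
Derivation 2: P ⇒ P and P ⇒ m P and P ⇒ m q and P ⇒ m q and q

Two distinct leftmost derivations for the same string.

Ambiguous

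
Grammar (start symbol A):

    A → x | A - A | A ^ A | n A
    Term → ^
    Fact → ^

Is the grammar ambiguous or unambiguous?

Ambiguous

Witness: n x - x

Derivation 1: A ⇒ A - A ⇒ n A - A ⇒ n x - A ⇒ n x - x
Derivation 2: A ⇒ n A ⇒ n A - A ⇒ n x - A ⇒ n x - x

Two distinct leftmost derivations for the same string.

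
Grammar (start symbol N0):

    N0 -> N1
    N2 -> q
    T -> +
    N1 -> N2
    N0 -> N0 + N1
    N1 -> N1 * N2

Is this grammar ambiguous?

Only N0, N1, N2 are reachable from N0; ignoring the rest: This is a standard precedence ladder (N0 over N1 over N2), with each level left-recursive on its own operator ('+' at N0, '*' at N1). That structure is LR(1), hence unambiguous.

Unambiguous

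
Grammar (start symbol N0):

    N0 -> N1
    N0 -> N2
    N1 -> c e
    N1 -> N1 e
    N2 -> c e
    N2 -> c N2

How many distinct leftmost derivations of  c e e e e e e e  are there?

1

Parse trees for c e e e e e e e:
  [N0 [N1 [N1 [N1 [N1 [N1 [N1 [N1 c e] e] e] e] e] e] e]]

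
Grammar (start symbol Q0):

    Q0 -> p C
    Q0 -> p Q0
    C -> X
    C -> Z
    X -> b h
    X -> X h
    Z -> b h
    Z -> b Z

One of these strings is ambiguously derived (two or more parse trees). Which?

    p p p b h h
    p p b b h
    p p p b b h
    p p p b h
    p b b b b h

p p p b h h: 1 tree
p p b b h: 1 tree
p p p b b h: 1 tree
p p p b h: 2 trees
p b b b b h: 1 tree

p p p b h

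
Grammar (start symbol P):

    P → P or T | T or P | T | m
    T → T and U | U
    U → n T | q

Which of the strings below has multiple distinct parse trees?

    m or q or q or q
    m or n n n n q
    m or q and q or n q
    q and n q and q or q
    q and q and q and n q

q and n q and q or q

m or q or q or q: 1 tree
m or n n n n q: 1 tree
m or q and q or n q: 1 tree
q and n q and q or q: 4 trees
q and q and q and n q: 1 tree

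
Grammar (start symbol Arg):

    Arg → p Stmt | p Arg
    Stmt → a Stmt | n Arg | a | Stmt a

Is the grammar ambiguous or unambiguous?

Witness: p a a

Derivation 1: Arg ⇒ p Stmt ⇒ p a Stmt ⇒ p a a
Derivation 2: Arg ⇒ p Stmt ⇒ p Stmt a ⇒ p a a

Two distinct leftmost derivations for the same string.

Ambiguous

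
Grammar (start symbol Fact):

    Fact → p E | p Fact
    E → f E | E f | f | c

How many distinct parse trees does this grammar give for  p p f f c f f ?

Parse trees for p p f f c f f:
  [Fact p [Fact p [E f [E f [E [E [E c] f] f]]]]]
  [Fact p [Fact p [E f [E [E f [E [E c] f]] f]]]]
  [Fact p [Fact p [E f [E [E [E f [E c]] f] f]]]]
  [Fact p [Fact p [E [E f [E f [E [E c] f]]] f]]]
  [Fact p [Fact p [E [E f [E [E f [E c]] f]] f]]]
  [Fact p [Fact p [E [E [E f [E f [E c]]] f] f]]]

6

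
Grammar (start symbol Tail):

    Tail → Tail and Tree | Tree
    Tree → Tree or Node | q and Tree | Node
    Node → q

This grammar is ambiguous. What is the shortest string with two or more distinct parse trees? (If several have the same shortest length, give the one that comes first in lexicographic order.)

q and q

length 1: no string has ≥2 trees
length 3: q and q has 2 parse trees

Two derivations of q and q:
  Tail ⇒ Tail and Tree ⇒ Tree and Tree ⇒ Node and Tree ⇒ q and Tree ⇒ q and Node ⇒ q and q
  Tail ⇒ Tree ⇒ q and Tree ⇒ q and Node ⇒ q and q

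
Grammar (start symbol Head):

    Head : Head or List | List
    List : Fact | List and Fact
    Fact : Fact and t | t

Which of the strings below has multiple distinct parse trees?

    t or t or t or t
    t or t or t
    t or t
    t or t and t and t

t or t and t and t

t or t or t or t: 1 tree
t or t or t: 1 tree
t or t: 1 tree
t or t and t and t: 4 trees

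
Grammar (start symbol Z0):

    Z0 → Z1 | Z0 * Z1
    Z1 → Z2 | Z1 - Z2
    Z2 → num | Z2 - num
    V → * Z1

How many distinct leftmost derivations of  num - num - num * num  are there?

4

Parse trees for num - num - num * num:
  [Z0 [Z0 [Z1 [Z2 [Z2 [Z2 num] - num] - num]]] * [Z1 [Z2 num]]]
  [Z0 [Z0 [Z1 [Z1 [Z2 num]] - [Z2 [Z2 num] - num]]] * [Z1 [Z2 num]]]
  [Z0 [Z0 [Z1 [Z1 [Z2 [Z2 num] - num]] - [Z2 num]]] * [Z1 [Z2 num]]]
  [Z0 [Z0 [Z1 [Z1 [Z1 [Z2 num]] - [Z2 num]] - [Z2 num]]] * [Z1 [Z2 num]]]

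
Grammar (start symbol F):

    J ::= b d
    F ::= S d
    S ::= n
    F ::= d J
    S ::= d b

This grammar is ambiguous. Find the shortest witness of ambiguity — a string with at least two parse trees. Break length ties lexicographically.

length 2: no string has ≥2 trees
length 3: d b d has 2 parse trees

Two derivations of d b d:
  F ⇒ S d ⇒ d b d
  F ⇒ d J ⇒ d b d

d b d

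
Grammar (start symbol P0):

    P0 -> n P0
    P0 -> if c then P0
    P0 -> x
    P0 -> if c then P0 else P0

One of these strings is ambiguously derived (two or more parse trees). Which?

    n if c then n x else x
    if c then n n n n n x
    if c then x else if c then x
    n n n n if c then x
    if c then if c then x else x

n if c then n x else x: 1 tree
if c then n n n n n x: 1 tree
if c then x else if c then x: 1 tree
n n n n if c then x: 1 tree
if c then if c then x else x: 2 trees

if c then if c then x else x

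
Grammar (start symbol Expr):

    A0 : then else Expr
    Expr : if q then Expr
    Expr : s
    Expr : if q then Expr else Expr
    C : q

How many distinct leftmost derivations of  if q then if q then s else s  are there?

Parse trees for if q then if q then s else s:
  [Expr if q then [Expr if q then [Expr s] else [Expr s]]]
  [Expr if q then [Expr if q then [Expr s]] else [Expr s]]

2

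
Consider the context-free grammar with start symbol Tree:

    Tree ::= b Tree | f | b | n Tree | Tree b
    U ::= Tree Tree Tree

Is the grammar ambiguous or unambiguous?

Ambiguous

Witness: b b

Derivation 1: Tree ⇒ b Tree ⇒ b b
Derivation 2: Tree ⇒ Tree b ⇒ b b

Two distinct leftmost derivations for the same string.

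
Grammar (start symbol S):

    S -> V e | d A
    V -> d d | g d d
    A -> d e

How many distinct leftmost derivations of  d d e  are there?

2

Parse trees for d d e:
  [S [V d d] e]
  [S d [A d e]]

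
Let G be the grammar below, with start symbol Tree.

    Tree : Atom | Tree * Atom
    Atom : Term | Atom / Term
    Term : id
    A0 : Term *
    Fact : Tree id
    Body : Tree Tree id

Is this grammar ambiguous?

(A0, Fact, Body are unreachable from Tree, so their rules don't affect L(Tree).) The grammar is stratified — Tree handles '*' (left-recursive), Atom handles '/', Term atoms. Each operator has a fixed associativity and precedence level, so every string has one parse.

Unambiguous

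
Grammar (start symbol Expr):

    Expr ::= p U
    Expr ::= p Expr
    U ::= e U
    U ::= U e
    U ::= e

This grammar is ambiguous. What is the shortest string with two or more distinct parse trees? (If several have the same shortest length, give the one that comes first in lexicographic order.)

p e e

length 2: no string has ≥2 trees
length 3: p e e has 2 parse trees

Two derivations of p e e:
  Expr ⇒ p U ⇒ p e U ⇒ p e e
  Expr ⇒ p U ⇒ p U e ⇒ p e e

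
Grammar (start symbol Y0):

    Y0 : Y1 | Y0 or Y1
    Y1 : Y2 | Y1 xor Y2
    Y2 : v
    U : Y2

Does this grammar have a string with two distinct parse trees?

(U is unreachable from Y0, so its rules don't affect L(Y0).) The grammar is stratified — Y0 handles 'or' (left-recursive), Y1 handles 'xor', Y2 atoms. Each operator has a fixed associativity and precedence level, so every string has one parse.

Unambiguous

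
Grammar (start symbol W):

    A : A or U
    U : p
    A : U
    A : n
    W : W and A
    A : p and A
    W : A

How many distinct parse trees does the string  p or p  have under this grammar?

Parse trees for p or p:
  [W [A [A [U p]] or [U p]]]

1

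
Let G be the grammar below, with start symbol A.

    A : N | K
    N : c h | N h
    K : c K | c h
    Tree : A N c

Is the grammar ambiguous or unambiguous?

Witness: c h

Derivation 1: A ⇒ N ⇒ c h
Derivation 2: A ⇒ K ⇒ c h

Two distinct leftmost derivations for the same string.

Ambiguous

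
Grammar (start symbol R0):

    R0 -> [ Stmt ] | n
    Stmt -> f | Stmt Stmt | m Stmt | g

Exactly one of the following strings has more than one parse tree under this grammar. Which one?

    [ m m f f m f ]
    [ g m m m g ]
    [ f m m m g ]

[ m m f f m f ]

[ m m f f m f ]: 9 trees
[ g m m m g ]: 1 tree
[ f m m m g ]: 1 tree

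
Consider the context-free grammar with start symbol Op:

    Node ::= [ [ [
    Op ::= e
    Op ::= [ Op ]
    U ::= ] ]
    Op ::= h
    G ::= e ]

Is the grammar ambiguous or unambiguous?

Unambiguous

(G, Node, U are unreachable from Op, so their rules don't affect L(Op).) Each string is a nest of matched brackets around a single atom. An opening bracket forces the recursive rule; an atom forces the base rule.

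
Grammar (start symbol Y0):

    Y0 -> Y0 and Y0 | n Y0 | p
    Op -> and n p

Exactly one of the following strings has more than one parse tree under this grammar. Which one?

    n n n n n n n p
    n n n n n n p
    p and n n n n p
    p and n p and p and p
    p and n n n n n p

n n n n n n n p: 1 tree
n n n n n n p: 1 tree
p and n n n n p: 1 tree
p and n p and p and p: 9 trees
p and n n n n n p: 1 tree

p and n p and p and p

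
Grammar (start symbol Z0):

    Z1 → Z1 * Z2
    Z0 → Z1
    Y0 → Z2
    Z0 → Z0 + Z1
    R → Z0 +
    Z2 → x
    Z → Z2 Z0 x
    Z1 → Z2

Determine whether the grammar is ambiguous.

(Z, Y0, R are unreachable from Z0, so their rules don't affect L(Z0).) Z0 → Z0 + Z1 | Z1  ;  Z1 → Z1 * Z2 | Z2  — a left-associative chain with Z2 at the bottom. Each string factors uniquely by precedence.

Unambiguous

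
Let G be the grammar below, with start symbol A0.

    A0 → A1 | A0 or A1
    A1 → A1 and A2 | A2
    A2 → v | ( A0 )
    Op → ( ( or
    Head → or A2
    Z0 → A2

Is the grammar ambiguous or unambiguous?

Unambiguous

Only A0, A1, A2 are reachable from A0; ignoring the rest: The grammar is stratified — A0 handles 'or' (left-recursive), A1 handles 'and', A2 atoms. Each operator has a fixed associativity and precedence level, so every string has one parse.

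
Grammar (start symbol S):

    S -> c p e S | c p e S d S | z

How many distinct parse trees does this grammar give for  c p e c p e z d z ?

Parse trees for c p e c p e z d z:
  [S c p e [S c p e [S z] d [S z]]]
  [S c p e [S c p e [S z]] d [S z]]

2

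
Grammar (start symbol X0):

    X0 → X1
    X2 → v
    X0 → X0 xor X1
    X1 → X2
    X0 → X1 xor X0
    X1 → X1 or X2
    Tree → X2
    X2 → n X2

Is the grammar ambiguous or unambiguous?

Ambiguous

Witness: v xor v

Derivation 1: X0 ⇒ X0 xor X1 ⇒ X1 xor X1 ⇒ X2 xor X1 ⇒ v xor X1 ⇒ v xor X2 ⇒ v xor v
Derivation 2: X0 ⇒ X1 xor X0 ⇒ X2 xor X0 ⇒ v xor X0 ⇒ v xor X1 ⇒ v xor X2 ⇒ v xor v

Two distinct leftmost derivations for the same string.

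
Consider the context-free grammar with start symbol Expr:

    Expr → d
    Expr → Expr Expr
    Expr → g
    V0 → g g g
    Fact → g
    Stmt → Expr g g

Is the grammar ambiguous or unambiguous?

Witness: d d d

Derivation 1: Expr ⇒ Expr Expr ⇒ d Expr ⇒ d Expr Expr ⇒ d d Expr ⇒ d d d
Derivation 2: Expr ⇒ Expr Expr ⇒ Expr Expr Expr ⇒ d Expr Expr ⇒ d d Expr ⇒ d d d

Two distinct leftmost derivations for the same string.

Ambiguous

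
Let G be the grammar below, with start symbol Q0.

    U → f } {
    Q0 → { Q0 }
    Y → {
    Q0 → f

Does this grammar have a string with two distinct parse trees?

Only Q0 is reachable from Q0; ignoring the rest: L(Q0) is { openⁿ atom closeⁿ : n ≥ 0 }. The bracket depth fixes n, and the derivation is forced at every step.

Unambiguous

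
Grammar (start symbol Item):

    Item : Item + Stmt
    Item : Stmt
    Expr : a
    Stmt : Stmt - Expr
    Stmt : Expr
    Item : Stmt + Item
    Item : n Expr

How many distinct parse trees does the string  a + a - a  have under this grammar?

2

Parse trees for a + a - a:
  [Item [Item [Stmt [Expr a]]] + [Stmt [Stmt [Expr a]] - [Expr a]]]
  [Item [Stmt [Expr a]] + [Item [Stmt [Stmt [Expr a]] - [Expr a]]]]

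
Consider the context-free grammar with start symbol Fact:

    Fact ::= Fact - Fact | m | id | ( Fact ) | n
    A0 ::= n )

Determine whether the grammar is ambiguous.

Witness: id - id - id

Derivation 1: Fact ⇒ Fact - Fact ⇒ Fact - Fact - Fact ⇒ id - Fact - Fact ⇒ id - id - Fact ⇒ id - id - id
Derivation 2: Fact ⇒ Fact - Fact ⇒ id - Fact ⇒ id - Fact - Fact ⇒ id - id - Fact ⇒ id - id - id

Two distinct leftmost derivations for the same string.

Ambiguous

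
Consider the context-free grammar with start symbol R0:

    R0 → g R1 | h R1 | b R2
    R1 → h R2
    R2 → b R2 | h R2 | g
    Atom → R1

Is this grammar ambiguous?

Only R0, R1, R2 are reachable from R0; ignoring the rest: Restricted to the reachable nonterminals, every rule has the form A → t or A → t B, and no two rules for the same A share a first terminal. The grammar encodes a DFA — one run per string.

Unambiguous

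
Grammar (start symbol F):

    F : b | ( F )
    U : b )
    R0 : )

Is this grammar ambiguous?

Only F is reachable from F; ignoring the rest: Each string is a nest of matched brackets around a single atom. An opening bracket forces the recursive rule; an atom forces the base rule.

Unambiguous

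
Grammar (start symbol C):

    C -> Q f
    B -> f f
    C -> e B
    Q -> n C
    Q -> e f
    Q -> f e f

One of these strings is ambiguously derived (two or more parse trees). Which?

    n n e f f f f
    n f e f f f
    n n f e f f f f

n n e f f f f: 2 trees
n f e f f f: 1 tree
n n f e f f f f: 1 tree

n n e f f f f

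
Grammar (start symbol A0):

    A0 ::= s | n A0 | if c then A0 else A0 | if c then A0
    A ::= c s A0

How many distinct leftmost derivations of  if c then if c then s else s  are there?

2

Parse trees for if c then if c then s else s:
  [A0 if c then [A0 if c then [A0 s]] else [A0 s]]
  [A0 if c then [A0 if c then [A0 s] else [A0 s]]]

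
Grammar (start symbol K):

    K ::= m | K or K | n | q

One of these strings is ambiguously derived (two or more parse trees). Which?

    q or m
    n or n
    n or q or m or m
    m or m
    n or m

q or m: 1 tree
n or n: 1 tree
n or q or m or m: 5 trees
m or m: 1 tree
n or m: 1 tree

n or q or m or m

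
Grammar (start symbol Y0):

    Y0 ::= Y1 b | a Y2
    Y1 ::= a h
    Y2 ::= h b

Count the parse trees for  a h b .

2

Parse trees for a h b:
  [Y0 [Y1 a h] b]
  [Y0 a [Y2 h b]]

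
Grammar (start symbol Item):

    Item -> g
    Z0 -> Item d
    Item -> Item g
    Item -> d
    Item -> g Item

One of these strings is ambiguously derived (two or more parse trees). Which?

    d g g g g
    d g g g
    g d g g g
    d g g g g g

g d g g g

d g g g g: 1 tree
d g g g: 1 tree
g d g g g: 4 trees
d g g g g g: 1 tree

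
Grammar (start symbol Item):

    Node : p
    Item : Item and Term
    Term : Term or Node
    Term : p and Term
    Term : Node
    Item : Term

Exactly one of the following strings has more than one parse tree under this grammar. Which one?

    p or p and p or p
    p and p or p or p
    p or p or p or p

p or p and p or p: 1 tree
p and p or p or p: 4 trees
p or p or p or p: 1 tree

p and p or p or p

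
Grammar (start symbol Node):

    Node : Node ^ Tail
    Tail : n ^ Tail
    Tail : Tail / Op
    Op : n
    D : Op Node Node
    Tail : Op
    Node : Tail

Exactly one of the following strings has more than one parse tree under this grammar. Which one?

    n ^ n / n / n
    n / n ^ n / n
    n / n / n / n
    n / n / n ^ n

n ^ n / n / n

n ^ n / n / n: 4 trees
n / n ^ n / n: 1 tree
n / n / n / n: 1 tree
n / n / n ^ n: 1 tree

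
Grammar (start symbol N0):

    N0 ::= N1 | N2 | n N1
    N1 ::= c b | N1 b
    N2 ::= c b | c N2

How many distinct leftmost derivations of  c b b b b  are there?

1

Parse trees for c b b b b:
  [N0 [N1 [N1 [N1 [N1 c b] b] b] b]]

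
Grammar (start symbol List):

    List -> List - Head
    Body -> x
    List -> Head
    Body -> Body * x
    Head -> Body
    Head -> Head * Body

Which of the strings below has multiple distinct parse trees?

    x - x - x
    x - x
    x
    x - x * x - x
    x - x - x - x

x - x * x - x

x - x - x: 1 tree
x - x: 1 tree
x: 1 tree
x - x * x - x: 2 trees
x - x - x - x: 1 tree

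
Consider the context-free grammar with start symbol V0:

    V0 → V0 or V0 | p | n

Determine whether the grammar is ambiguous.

Witness: n or n or n

Derivation 1: V0 ⇒ V0 or V0 ⇒ V0 or V0 or V0 ⇒ n or V0 or V0 ⇒ n or n or V0 ⇒ n or n or n
Derivation 2: V0 ⇒ V0 or V0 ⇒ n or V0 ⇒ n or V0 or V0 ⇒ n or n or V0 ⇒ n or n or n

Two distinct leftmost derivations for the same string.

Ambiguous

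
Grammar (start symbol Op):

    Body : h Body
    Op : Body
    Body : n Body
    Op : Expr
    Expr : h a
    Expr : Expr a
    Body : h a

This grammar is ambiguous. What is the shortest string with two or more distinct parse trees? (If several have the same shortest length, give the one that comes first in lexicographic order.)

length 2: h a has 2 parse trees

Two derivations of h a:
  Op ⇒ Body ⇒ h a
  Op ⇒ Expr ⇒ h a

h a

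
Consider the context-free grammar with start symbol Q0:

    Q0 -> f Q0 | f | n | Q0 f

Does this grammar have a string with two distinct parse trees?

Witness: f f

Derivation 1: Q0 ⇒ f Q0 ⇒ f f
Derivation 2: Q0 ⇒ Q0 f ⇒ f f

Two distinct leftmost derivations for the same string.

Ambiguous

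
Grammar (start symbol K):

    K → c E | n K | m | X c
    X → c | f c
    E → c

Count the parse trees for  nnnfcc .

Parse trees for nnnfcc:
  [K n [K n [K n [K [X f c] c]]]]

1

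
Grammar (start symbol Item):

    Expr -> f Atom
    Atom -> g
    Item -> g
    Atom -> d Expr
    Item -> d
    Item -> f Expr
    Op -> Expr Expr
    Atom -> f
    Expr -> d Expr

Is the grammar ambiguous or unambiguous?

(Op is unreachable from Item, so its rules don't affect L(Item).) Each reachable nonterminal has at most one production per leading terminal, and all productions are right-linear; the derivation is determined token-by-token.

Unambiguous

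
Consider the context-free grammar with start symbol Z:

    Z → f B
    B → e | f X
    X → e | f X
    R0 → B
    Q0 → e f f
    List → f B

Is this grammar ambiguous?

(R0, Q0, List are unreachable from Z, so their rules don't affect L(Z).) Restricted to the reachable nonterminals, every rule has the form A → t or A → t B, and no two rules for the same A share a first terminal. The grammar encodes a DFA — one run per string.

Unambiguous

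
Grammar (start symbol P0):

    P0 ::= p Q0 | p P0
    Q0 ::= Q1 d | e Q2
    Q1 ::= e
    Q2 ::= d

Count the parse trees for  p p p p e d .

Parse trees for p p p p e d:
  [P0 p [P0 p [P0 p [P0 p [Q0 [Q1 e] d]]]]]
  [P0 p [P0 p [P0 p [P0 p [Q0 e [Q2 d]]]]]]

2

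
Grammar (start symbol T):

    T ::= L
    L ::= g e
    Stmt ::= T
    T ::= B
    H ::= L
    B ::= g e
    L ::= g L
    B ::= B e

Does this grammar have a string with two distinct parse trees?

Ambiguous

Witness: g e

Derivation 1: T ⇒ L ⇒ g e
Derivation 2: T ⇒ B ⇒ g e

Two distinct leftmost derivations for the same string.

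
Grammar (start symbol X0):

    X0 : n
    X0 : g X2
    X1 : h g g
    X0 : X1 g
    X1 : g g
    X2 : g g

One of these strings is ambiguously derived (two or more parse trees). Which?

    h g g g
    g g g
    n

h g g g: 1 tree
g g g: 2 trees
n: 1 tree

g g g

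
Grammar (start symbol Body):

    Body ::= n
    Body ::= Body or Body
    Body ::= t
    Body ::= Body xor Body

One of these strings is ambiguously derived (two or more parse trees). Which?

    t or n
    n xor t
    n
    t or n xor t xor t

t or n xor t xor t

t or n: 1 tree
n xor t: 1 tree
n: 1 tree
t or n xor t xor t: 5 trees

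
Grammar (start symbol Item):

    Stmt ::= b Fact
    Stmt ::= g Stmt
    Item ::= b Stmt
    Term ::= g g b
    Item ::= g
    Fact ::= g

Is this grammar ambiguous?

Only Item, Stmt, Fact are reachable from Item; ignoring the rest: The reachable rules are right-linear with at most one rule per (nonterminal, next-terminal) pair. Each input token forces the next rule, so parsing is deterministic.

Unambiguous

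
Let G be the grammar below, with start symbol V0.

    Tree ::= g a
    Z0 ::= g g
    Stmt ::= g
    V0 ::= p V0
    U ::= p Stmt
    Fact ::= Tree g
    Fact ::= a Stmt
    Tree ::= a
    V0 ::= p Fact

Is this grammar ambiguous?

Witness: p a g

Derivation 1: V0 ⇒ p Fact ⇒ p Tree g ⇒ p a g
Derivation 2: V0 ⇒ p Fact ⇒ p a Stmt ⇒ p a g

Two distinct leftmost derivations for the same string.

Ambiguous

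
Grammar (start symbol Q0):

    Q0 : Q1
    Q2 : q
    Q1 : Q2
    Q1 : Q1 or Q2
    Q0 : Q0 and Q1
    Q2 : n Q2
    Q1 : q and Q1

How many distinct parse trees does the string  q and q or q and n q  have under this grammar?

3

Parse trees for q and q or q and n q:
  [Q0 [Q0 [Q1 [Q1 q and [Q1 [Q2 q]]] or [Q2 q]]] and [Q1 [Q2 n [Q2 q]]]]
  [Q0 [Q0 [Q1 q and [Q1 [Q1 [Q2 q]] or [Q2 q]]]] and [Q1 [Q2 n [Q2 q]]]]
  [Q0 [Q0 [Q0 [Q1 [Q2 q]]] and [Q1 [Q1 [Q2 q]] or [Q2 q]]] and [Q1 [Q2 n [Q2 q]]]]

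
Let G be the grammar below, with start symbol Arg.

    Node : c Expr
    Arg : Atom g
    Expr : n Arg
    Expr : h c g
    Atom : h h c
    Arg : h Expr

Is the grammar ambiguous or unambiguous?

Witness: h h c g

Derivation 1: Arg ⇒ Atom g ⇒ h h c g
Derivation 2: Arg ⇒ h Expr ⇒ h h c g

Two distinct leftmost derivations for the same string.

Ambiguous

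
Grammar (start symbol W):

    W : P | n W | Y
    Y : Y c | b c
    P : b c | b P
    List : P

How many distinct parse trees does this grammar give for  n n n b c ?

Parse trees for n n n b c:
  [W n [W n [W n [W [P b c]]]]]
  [W n [W n [W n [W [Y b c]]]]]

2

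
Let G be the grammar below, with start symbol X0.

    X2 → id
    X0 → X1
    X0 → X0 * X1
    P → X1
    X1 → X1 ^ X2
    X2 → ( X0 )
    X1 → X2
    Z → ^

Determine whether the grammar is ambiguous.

Unambiguous

Only X0, X1, X2 are reachable from X0; ignoring the rest: The grammar is stratified — X0 handles '*' (left-recursive), X1 handles '^', X2 atoms. Each operator has a fixed associativity and precedence level, so every string has one parse.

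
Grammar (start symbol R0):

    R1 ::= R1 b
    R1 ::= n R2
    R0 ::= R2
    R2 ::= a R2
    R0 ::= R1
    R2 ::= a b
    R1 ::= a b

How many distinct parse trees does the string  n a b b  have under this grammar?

Parse trees for n a b b:
  [R0 [R1 [R1 n [R2 a b]] b]]

1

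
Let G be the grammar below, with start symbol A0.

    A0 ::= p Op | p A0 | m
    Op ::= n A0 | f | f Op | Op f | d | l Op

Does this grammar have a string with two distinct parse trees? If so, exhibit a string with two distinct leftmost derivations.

Ambiguous

Witness: p f f

Derivation 1: A0 ⇒ p Op ⇒ p f Op ⇒ p f f
Derivation 2: A0 ⇒ p Op ⇒ p Op f ⇒ p f f

Two distinct leftmost derivations for the same string.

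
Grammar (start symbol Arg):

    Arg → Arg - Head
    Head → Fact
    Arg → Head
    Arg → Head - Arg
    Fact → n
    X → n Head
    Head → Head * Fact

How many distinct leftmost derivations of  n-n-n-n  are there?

8

Parse trees for n-n-n-n:
  [Arg [Arg [Arg [Arg [Head [Fact n]]] - [Head [Fact n]]] - [Head [Fact n]]] - [Head [Fact n]]]
  [Arg [Arg [Arg [Head [Fact n]] - [Arg [Head [Fact n]]]] - [Head [Fact n]]] - [Head [Fact n]]]
  [Arg [Arg [Head [Fact n]] - [Arg [Arg [Head [Fact n]]] - [Head [Fact n]]]] - [Head [Fact n]]]
  [Arg [Arg [Head [Fact n]] - [Arg [Head [Fact n]] - [Arg [Head [Fact n]]]]] - [Head [Fact n]]]
  [Arg [Head [Fact n]] - [Arg [Arg [Arg [Head [Fact n]]] - [Head [Fact n]]] - [Head [Fact n]]]]
  [Arg [Head [Fact n]] - [Arg [Arg [Head [Fact n]] - [Arg [Head [Fact n]]]] - [Head [Fact n]]]]
  [Arg [Head [Fact n]] - [Arg [Head [Fact n]] - [Arg [Arg [Head [Fact n]]] - [Head [Fact n]]]]]
  [Arg [Head [Fact n]] - [Arg [Head [Fact n]] - [Arg [Head [Fact n]] - [Arg [Head [Fact n]]]]]]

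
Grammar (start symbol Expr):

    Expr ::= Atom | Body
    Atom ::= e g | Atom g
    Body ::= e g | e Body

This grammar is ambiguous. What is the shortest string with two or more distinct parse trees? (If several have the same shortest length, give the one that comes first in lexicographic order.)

length 2: e g has 2 parse trees

Two derivations of e g:
  Expr ⇒ Atom ⇒ e g
  Expr ⇒ Body ⇒ e g

e g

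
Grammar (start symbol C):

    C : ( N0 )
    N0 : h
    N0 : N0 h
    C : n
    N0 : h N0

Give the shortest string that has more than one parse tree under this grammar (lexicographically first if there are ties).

length 1: no string has ≥2 trees
length 3: no string has ≥2 trees
length 4: ( h h ) has 2 parse trees

Two derivations of ( h h ):
  C ⇒ ( N0 ) ⇒ ( N0 h ) ⇒ ( h h )
  C ⇒ ( N0 ) ⇒ ( h N0 ) ⇒ ( h h )

( h h )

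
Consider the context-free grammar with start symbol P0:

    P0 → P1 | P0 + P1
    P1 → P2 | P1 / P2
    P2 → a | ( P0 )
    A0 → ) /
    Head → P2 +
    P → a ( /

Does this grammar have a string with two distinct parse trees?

Unambiguous

(A0, Head, P are unreachable from P0, so their rules don't affect L(P0).) This is a standard precedence ladder (P0 over P1 over P2), with each level left-recursive on its own operator ('+' at P0, '/' at P1). That structure is LR(1), hence unambiguous.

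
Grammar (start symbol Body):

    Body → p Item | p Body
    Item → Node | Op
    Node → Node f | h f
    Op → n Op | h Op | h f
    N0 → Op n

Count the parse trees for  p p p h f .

Parse trees for p p p h f:
  [Body p [Body p [Body p [Item [Node h f]]]]]
  [Body p [Body p [Body p [Item [Op h f]]]]]

2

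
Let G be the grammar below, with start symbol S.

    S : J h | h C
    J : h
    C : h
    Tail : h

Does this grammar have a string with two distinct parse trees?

Ambiguous

Witness: h h

Derivation 1: S ⇒ J h ⇒ h h
Derivation 2: S ⇒ h C ⇒ h h

Two distinct leftmost derivations for the same string.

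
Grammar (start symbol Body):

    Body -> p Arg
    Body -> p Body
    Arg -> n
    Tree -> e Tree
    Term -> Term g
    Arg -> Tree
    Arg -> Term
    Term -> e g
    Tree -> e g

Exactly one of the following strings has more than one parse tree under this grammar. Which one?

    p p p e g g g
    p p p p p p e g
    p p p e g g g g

p p p p p p e g

p p p e g g g: 1 tree
p p p p p p e g: 2 trees
p p p e g g g g: 1 tree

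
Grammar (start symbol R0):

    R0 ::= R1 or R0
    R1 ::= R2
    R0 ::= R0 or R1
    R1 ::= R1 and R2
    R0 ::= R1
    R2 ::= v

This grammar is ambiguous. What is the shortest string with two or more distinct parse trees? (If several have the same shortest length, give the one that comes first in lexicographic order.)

v or v

length 1: no string has ≥2 trees
length 3: v or v has 2 parse trees

Two derivations of v or v:
  R0 ⇒ R1 or R0 ⇒ R2 or R0 ⇒ v or R0 ⇒ v or R1 ⇒ v or R2 ⇒ v or v
  R0 ⇒ R0 or R1 ⇒ R1 or R1 ⇒ R2 or R1 ⇒ v or R1 ⇒ v or R2 ⇒ v or v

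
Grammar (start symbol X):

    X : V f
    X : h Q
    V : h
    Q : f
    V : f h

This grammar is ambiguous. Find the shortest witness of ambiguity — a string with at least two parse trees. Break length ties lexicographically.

h f

length 2: h f has 2 parse trees

Two derivations of h f:
  X ⇒ V f ⇒ h f
  X ⇒ h Q ⇒ h f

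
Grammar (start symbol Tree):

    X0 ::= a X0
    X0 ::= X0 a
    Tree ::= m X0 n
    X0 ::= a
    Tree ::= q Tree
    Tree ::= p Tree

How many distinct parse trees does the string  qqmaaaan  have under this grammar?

Parse trees for qqmaaaan:
  [Tree q [Tree q [Tree m [X0 a [X0 a [X0 a [X0 a]]]] n]]]
  [Tree q [Tree q [Tree m [X0 a [X0 a [X0 [X0 a] a]]] n]]]
  [Tree q [Tree q [Tree m [X0 a [X0 [X0 a [X0 a]] a]] n]]]
  [Tree q [Tree q [Tree m [X0 a [X0 [X0 [X0 a] a] a]] n]]]
  [Tree q [Tree q [Tree m [X0 [X0 a [X0 a [X0 a]]] a] n]]]
  [Tree q [Tree q [Tree m [X0 [X0 a [X0 [X0 a] a]] a] n]]]
  [Tree q [Tree q [Tree m [X0 [X0 [X0 a [X0 a]] a] a] n]]]
  [Tree q [Tree q [Tree m [X0 [X0 [X0 [X0 a] a] a] a] n]]]

8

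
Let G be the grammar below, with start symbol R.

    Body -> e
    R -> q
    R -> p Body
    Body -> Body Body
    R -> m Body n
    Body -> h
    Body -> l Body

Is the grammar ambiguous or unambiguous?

Witness: p e e e

Derivation 1: R ⇒ p Body ⇒ p Body Body ⇒ p e Body ⇒ p e Body Body ⇒ p e e Body ⇒ p e e e
Derivation 2: R ⇒ p Body ⇒ p Body Body ⇒ p Body Body Body ⇒ p e Body Body ⇒ p e e Body ⇒ p e e e

Two distinct leftmost derivations for the same string.

Ambiguous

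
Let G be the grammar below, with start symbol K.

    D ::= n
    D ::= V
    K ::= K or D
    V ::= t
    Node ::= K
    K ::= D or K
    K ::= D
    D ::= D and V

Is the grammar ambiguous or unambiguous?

Witness: n or n

Derivation 1: K ⇒ K or D ⇒ D or D ⇒ n or D ⇒ n or n
Derivation 2: K ⇒ D or K ⇒ n or K ⇒ n or D ⇒ n or n

Two distinct leftmost derivations for the same string.

Ambiguous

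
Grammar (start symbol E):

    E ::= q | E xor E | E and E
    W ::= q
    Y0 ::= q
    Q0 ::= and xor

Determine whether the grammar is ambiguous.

Ambiguous

Witness: q and q and q

Derivation 1: E ⇒ E and E ⇒ q and E ⇒ q and E and E ⇒ q and q and E ⇒ q and q and q
Derivation 2: E ⇒ E and E ⇒ E and E and E ⇒ q and E and E ⇒ q and q and E ⇒ q and q and q

Two distinct leftmost derivations for the same string.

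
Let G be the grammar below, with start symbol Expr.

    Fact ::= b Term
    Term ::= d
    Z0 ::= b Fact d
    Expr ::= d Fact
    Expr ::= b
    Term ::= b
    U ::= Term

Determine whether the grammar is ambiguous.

(Z0, U are unreachable from Expr, so their rules don't affect L(Expr).) Each reachable nonterminal has at most one production per leading terminal, and all productions are right-linear; the derivation is determined token-by-token.

Unambiguous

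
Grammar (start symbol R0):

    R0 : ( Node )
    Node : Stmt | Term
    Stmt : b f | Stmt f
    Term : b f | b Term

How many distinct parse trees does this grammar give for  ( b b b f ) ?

Parse trees for ( b b b f ):
  [R0 ( [Node [Term b [Term b [Term b f]]]] )]

1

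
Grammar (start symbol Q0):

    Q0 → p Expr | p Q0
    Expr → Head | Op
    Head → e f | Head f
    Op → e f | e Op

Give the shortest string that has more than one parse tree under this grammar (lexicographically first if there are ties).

length 3: p e f has 2 parse trees

Two derivations of p e f:
  Q0 ⇒ p Expr ⇒ p Head ⇒ p e f
  Q0 ⇒ p Expr ⇒ p Op ⇒ p e f

p e f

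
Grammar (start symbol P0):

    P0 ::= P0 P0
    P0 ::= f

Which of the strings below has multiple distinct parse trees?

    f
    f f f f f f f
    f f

f: 1 tree
f f f f f f f: 132 trees
f f: 1 tree

f f f f f f f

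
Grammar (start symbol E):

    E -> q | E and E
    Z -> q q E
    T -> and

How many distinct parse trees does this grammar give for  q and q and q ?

Parse trees for q and q and q:
  [E [E q] and [E [E q] and [E q]]]
  [E [E [E q] and [E q]] and [E q]]

2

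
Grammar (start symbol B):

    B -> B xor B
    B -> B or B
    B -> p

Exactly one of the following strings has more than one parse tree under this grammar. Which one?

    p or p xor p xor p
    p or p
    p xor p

p or p xor p xor p: 5 trees
p or p: 1 tree
p xor p: 1 tree

p or p xor p xor p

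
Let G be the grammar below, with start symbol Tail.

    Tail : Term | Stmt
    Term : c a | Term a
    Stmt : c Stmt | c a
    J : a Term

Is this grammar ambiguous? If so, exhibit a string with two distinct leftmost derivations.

Witness: c a

Derivation 1: Tail ⇒ Term ⇒ c a
Derivation 2: Tail ⇒ Stmt ⇒ c a

Two distinct leftmost derivations for the same string.

Ambiguous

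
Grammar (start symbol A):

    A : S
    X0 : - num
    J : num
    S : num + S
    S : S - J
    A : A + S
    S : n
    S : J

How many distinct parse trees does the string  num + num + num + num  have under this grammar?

8

Parse trees for num + num + num + num:
  [A [S num + [S num + [S num + [S [J num]]]]]]
  [A [A [S [J num]]] + [S num + [S num + [S [J num]]]]]
  [A [A [S num + [S [J num]]]] + [S num + [S [J num]]]]
  [A [A [A [S [J num]]] + [S [J num]]] + [S num + [S [J num]]]]
  [A [A [S num + [S num + [S [J num]]]]] + [S [J num]]]
  [A [A [A [S [J num]]] + [S num + [S [J num]]]] + [S [J num]]]
  [A [A [A [S num + [S [J num]]]] + [S [J num]]] + [S [J num]]]
  [A [A [A [A [S [J num]]] + [S [J num]]] + [S [J num]]] + [S [J num]]]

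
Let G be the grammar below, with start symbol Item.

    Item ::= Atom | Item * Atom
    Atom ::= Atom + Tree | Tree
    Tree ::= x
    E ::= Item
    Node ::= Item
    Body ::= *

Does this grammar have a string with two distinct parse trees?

Unambiguous

Only Item, Atom, Tree are reachable from Item; ignoring the rest: This is a standard precedence ladder (Item over Atom over Tree), with each level left-recursive on its own operator ('*' at Item, '+' at Atom). That structure is LR(1), hence unambiguous.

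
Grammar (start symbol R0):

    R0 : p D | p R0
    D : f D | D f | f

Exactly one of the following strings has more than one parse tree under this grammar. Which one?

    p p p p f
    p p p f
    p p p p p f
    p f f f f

p f f f f

p p p p f: 1 tree
p p p f: 1 tree
p p p p p f: 1 tree
p f f f f: 8 trees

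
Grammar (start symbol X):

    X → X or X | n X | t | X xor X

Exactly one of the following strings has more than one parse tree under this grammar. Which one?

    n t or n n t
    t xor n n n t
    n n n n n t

n t or n n t: 2 trees
t xor n n n t: 1 tree
n n n n n t: 1 tree

n t or n n t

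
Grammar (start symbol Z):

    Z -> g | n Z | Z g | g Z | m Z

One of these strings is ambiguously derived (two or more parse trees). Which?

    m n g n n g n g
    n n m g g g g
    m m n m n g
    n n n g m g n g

m n g n n g n g: 1 tree
n n m g g g g: 42 trees
m m n m n g: 1 tree
n n n g m g n g: 1 tree

n n m g g g g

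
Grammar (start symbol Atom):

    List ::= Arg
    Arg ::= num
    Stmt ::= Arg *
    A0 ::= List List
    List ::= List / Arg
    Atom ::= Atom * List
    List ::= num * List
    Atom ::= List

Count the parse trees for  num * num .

2

Parse trees for num * num:
  [Atom [Atom [List [Arg num]]] * [List [Arg num]]]
  [Atom [List num * [List [Arg num]]]]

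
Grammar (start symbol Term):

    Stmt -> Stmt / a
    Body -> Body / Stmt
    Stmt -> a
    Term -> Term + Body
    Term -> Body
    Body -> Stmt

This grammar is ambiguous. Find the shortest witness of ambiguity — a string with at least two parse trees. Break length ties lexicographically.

a / a

length 1: no string has ≥2 trees
length 3: a / a has 2 parse trees

Two derivations of a / a:
  Term ⇒ Body ⇒ Body / Stmt ⇒ Stmt / Stmt ⇒ a / Stmt ⇒ a / a
  Term ⇒ Body ⇒ Stmt ⇒ Stmt / a ⇒ a / a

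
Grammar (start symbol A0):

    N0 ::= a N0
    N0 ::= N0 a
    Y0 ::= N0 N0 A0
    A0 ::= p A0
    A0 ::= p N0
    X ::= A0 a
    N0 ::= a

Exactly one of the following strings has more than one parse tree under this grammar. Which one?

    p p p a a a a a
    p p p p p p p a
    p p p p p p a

p p p a a a a a

p p p a a a a a: 16 trees
p p p p p p p a: 1 tree
p p p p p p a: 1 tree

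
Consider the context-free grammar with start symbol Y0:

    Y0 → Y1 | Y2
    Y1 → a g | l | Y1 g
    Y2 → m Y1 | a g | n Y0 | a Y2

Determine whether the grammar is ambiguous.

Witness: a g

Derivation 1: Y0 ⇒ Y1 ⇒ a g
Derivation 2: Y0 ⇒ Y2 ⇒ a g

Two distinct leftmost derivations for the same string.

Ambiguous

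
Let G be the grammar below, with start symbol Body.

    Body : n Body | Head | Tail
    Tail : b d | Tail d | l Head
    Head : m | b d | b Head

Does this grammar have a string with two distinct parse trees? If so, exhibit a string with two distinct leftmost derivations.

Ambiguous

Witness: b d

Derivation 1: Body ⇒ Head ⇒ b d
Derivation 2: Body ⇒ Tail ⇒ b d

Two distinct leftmost derivations for the same string.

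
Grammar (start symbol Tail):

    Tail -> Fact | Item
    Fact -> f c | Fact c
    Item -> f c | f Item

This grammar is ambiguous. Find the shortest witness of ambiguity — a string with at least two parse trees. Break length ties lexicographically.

f c

length 2: f c has 2 parse trees

Two derivations of f c:
  Tail ⇒ Fact ⇒ f c
  Tail ⇒ Item ⇒ f c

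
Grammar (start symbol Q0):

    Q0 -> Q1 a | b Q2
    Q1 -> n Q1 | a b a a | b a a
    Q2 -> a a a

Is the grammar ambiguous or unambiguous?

Ambiguous

Witness: b a a a

Derivation 1: Q0 ⇒ Q1 a ⇒ b a a a
Derivation 2: Q0 ⇒ b Q2 ⇒ b a a a

Two distinct leftmost derivations for the same string.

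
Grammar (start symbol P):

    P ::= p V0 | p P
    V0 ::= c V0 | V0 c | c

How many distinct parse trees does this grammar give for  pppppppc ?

1

Parse trees for pppppppc:
  [P p [P p [P p [P p [P p [P p [P p [V0 c]]]]]]]]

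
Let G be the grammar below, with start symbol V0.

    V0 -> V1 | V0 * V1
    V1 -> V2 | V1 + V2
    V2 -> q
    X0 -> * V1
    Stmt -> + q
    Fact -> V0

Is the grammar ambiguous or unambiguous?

Only V0, V1, V2 are reachable from V0; ignoring the rest: This is a standard precedence ladder (V0 over V1 over V2), with each level left-recursive on its own operator ('*' at V0, '+' at V1). That structure is LR(1), hence unambiguous.

Unambiguous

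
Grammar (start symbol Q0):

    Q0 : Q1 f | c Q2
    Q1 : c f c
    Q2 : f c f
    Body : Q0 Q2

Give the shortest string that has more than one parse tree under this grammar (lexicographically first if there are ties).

length 4: c f c f has 2 parse trees

Two derivations of c f c f:
  Q0 ⇒ Q1 f ⇒ c f c f
  Q0 ⇒ c Q2 ⇒ c f c f

c f c f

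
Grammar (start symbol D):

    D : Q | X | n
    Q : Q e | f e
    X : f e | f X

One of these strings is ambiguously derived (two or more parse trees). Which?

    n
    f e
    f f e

f e

n: 1 tree
f e: 2 trees
f f e: 1 tree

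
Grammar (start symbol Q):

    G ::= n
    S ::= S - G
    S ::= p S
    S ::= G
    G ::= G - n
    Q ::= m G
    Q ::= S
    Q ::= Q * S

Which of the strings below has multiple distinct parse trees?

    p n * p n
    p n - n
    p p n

p n * p n: 1 tree
p n - n: 3 trees
p p n: 1 tree

p n - n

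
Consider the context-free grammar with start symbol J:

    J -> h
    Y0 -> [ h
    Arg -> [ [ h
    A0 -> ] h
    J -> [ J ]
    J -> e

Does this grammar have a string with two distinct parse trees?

Unambiguous

(Arg, A0, Y0 are unreachable from J, so their rules don't affect L(J).) Each string is a nest of matched brackets around a single atom. An opening bracket forces the recursive rule; an atom forces the base rule.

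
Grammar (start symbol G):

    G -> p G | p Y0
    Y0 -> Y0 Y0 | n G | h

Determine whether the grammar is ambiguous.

Witness: p h h h

Derivation 1: G ⇒ p Y0 ⇒ p Y0 Y0 ⇒ p Y0 Y0 Y0 ⇒ p h Y0 Y0 ⇒ p h h Y0 ⇒ p h h h
Derivation 2: G ⇒ p Y0 ⇒ p Y0 Y0 ⇒ p h Y0 ⇒ p h Y0 Y0 ⇒ p h h Y0 ⇒ p h h h

Two distinct leftmost derivations for the same string.

Ambiguous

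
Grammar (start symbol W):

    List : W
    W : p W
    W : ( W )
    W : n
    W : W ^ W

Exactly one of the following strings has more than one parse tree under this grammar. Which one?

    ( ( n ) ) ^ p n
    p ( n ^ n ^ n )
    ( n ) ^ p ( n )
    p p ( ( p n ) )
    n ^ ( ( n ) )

( ( n ) ) ^ p n: 1 tree
p ( n ^ n ^ n ): 2 trees
( n ) ^ p ( n ): 1 tree
p p ( ( p n ) ): 1 tree
n ^ ( ( n ) ): 1 tree

p ( n ^ n ^ n )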